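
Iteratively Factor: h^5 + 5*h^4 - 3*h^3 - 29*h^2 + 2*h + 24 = (h + 4)*(h^4 + h^3 - 7*h^2 - h + 6) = (h + 1)*(h + 4)*(h^3 - 7*h + 6) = (h + 1)*(h + 3)*(h + 4)*(h^2 - 3*h + 2) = (h - 2)*(h + 1)*(h + 3)*(h + 4)*(h - 1)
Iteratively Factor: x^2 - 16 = (x - 4)*(x + 4)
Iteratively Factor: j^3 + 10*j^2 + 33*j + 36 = (j + 3)*(j^2 + 7*j + 12) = (j + 3)*(j + 4)*(j + 3)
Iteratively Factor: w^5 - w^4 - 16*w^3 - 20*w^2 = (w + 2)*(w^4 - 3*w^3 - 10*w^2) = w*(w + 2)*(w^3 - 3*w^2 - 10*w) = w*(w - 5)*(w + 2)*(w^2 + 2*w) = w*(w - 5)*(w + 2)^2*(w)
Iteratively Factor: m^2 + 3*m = (m + 3)*(m)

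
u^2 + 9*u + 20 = (u + 4)*(u + 5)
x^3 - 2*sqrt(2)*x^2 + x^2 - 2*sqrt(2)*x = x*(x + 1)*(x - 2*sqrt(2))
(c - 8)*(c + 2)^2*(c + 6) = c^4 + 2*c^3 - 52*c^2 - 200*c - 192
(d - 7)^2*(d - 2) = d^3 - 16*d^2 + 77*d - 98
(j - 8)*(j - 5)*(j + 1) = j^3 - 12*j^2 + 27*j + 40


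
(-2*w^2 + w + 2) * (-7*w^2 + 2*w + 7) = 14*w^4 - 11*w^3 - 26*w^2 + 11*w + 14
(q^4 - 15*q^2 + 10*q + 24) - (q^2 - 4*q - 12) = q^4 - 16*q^2 + 14*q + 36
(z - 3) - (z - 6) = 3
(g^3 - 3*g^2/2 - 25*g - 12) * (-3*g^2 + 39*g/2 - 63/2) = -3*g^5 + 24*g^4 + 57*g^3/4 - 1617*g^2/4 + 1107*g/2 + 378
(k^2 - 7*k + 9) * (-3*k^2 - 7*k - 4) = -3*k^4 + 14*k^3 + 18*k^2 - 35*k - 36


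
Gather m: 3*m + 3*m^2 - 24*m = 3*m^2 - 21*m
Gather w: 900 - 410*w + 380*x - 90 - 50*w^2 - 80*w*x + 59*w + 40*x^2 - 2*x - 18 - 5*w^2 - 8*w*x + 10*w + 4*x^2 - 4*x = -55*w^2 + w*(-88*x - 341) + 44*x^2 + 374*x + 792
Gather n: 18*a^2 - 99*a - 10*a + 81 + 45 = 18*a^2 - 109*a + 126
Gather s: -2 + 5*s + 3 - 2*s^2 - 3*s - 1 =-2*s^2 + 2*s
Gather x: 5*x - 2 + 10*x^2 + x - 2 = 10*x^2 + 6*x - 4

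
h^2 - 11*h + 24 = (h - 8)*(h - 3)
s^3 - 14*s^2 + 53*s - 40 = (s - 8)*(s - 5)*(s - 1)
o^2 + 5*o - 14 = (o - 2)*(o + 7)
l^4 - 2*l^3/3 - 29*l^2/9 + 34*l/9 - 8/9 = (l - 4/3)*(l - 1)*(l - 1/3)*(l + 2)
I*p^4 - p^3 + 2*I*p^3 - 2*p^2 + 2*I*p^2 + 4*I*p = p*(p + 2)*(p + 2*I)*(I*p + 1)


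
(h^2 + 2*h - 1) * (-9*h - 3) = -9*h^3 - 21*h^2 + 3*h + 3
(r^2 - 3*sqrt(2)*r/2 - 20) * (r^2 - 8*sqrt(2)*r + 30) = r^4 - 19*sqrt(2)*r^3/2 + 34*r^2 + 115*sqrt(2)*r - 600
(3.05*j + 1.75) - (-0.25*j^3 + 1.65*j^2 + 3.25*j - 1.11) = 0.25*j^3 - 1.65*j^2 - 0.2*j + 2.86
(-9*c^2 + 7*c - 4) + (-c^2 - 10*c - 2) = -10*c^2 - 3*c - 6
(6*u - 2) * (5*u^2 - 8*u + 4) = 30*u^3 - 58*u^2 + 40*u - 8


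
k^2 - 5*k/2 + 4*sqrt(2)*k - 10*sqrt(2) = (k - 5/2)*(k + 4*sqrt(2))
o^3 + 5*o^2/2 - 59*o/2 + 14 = (o - 4)*(o - 1/2)*(o + 7)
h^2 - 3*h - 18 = (h - 6)*(h + 3)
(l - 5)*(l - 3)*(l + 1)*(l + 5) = l^4 - 2*l^3 - 28*l^2 + 50*l + 75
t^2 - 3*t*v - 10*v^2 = (t - 5*v)*(t + 2*v)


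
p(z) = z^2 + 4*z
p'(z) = 2*z + 4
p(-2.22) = -3.95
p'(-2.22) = -0.44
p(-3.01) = -2.98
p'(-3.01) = -2.02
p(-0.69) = -2.28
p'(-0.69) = 2.62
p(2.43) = 15.62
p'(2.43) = 8.86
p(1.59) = 8.89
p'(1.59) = 7.18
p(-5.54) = 8.53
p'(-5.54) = -7.08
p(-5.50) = 8.25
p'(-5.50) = -7.00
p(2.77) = 18.75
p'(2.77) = 9.54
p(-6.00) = 12.00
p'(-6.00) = -8.00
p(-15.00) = 165.00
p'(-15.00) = -26.00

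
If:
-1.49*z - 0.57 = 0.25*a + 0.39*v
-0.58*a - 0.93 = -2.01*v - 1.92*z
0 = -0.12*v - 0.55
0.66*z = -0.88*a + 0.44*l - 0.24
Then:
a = -9.50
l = -14.84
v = -4.58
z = 2.41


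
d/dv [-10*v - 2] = -10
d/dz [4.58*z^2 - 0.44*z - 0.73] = 9.16*z - 0.44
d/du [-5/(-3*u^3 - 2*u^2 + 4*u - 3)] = 5*(-9*u^2 - 4*u + 4)/(3*u^3 + 2*u^2 - 4*u + 3)^2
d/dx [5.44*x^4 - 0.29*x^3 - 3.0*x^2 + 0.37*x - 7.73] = 21.76*x^3 - 0.87*x^2 - 6.0*x + 0.37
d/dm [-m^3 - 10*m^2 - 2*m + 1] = -3*m^2 - 20*m - 2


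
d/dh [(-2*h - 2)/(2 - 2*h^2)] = -1/(h^2 - 2*h + 1)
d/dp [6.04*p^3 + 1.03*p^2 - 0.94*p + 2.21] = 18.12*p^2 + 2.06*p - 0.94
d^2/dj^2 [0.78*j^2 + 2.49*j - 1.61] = 1.56000000000000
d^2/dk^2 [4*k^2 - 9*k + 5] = 8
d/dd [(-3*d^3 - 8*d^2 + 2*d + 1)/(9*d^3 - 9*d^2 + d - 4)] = (99*d^4 - 42*d^3 + 19*d^2 + 82*d - 9)/(81*d^6 - 162*d^5 + 99*d^4 - 90*d^3 + 73*d^2 - 8*d + 16)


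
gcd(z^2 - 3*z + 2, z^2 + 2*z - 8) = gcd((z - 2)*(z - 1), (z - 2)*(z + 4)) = z - 2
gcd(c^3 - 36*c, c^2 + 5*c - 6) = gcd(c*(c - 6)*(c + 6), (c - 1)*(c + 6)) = c + 6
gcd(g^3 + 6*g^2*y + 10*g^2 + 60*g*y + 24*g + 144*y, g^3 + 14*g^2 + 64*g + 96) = g^2 + 10*g + 24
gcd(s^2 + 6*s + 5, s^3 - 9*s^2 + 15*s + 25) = s + 1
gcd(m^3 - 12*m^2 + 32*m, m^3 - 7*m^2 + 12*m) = m^2 - 4*m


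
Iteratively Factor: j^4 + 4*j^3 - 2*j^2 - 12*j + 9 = (j + 3)*(j^3 + j^2 - 5*j + 3) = (j + 3)^2*(j^2 - 2*j + 1) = (j - 1)*(j + 3)^2*(j - 1)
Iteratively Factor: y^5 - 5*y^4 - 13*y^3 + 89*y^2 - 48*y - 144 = (y + 1)*(y^4 - 6*y^3 - 7*y^2 + 96*y - 144) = (y - 3)*(y + 1)*(y^3 - 3*y^2 - 16*y + 48) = (y - 4)*(y - 3)*(y + 1)*(y^2 + y - 12) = (y - 4)*(y - 3)*(y + 1)*(y + 4)*(y - 3)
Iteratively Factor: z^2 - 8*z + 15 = (z - 5)*(z - 3)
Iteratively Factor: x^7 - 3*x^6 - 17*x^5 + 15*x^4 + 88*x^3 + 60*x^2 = (x - 3)*(x^6 - 17*x^4 - 36*x^3 - 20*x^2) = (x - 3)*(x + 2)*(x^5 - 2*x^4 - 13*x^3 - 10*x^2) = (x - 3)*(x + 1)*(x + 2)*(x^4 - 3*x^3 - 10*x^2) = x*(x - 3)*(x + 1)*(x + 2)*(x^3 - 3*x^2 - 10*x) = x*(x - 5)*(x - 3)*(x + 1)*(x + 2)*(x^2 + 2*x) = x^2*(x - 5)*(x - 3)*(x + 1)*(x + 2)*(x + 2)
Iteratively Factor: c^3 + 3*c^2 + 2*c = (c + 2)*(c^2 + c) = c*(c + 2)*(c + 1)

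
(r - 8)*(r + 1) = r^2 - 7*r - 8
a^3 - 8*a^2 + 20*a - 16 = (a - 4)*(a - 2)^2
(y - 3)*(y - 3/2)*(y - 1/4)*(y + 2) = y^4 - 11*y^3/4 - 31*y^2/8 + 81*y/8 - 9/4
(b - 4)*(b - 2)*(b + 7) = b^3 + b^2 - 34*b + 56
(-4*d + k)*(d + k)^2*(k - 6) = -4*d^3*k + 24*d^3 - 7*d^2*k^2 + 42*d^2*k - 2*d*k^3 + 12*d*k^2 + k^4 - 6*k^3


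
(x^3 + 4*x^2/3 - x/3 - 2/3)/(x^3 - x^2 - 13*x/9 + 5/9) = 3*(3*x^2 + x - 2)/(9*x^2 - 18*x + 5)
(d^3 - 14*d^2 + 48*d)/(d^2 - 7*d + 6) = d*(d - 8)/(d - 1)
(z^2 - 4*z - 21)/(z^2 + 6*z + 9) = (z - 7)/(z + 3)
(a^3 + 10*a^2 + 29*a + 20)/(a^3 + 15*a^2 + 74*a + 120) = (a + 1)/(a + 6)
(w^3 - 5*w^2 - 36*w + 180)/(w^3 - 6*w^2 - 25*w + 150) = (w + 6)/(w + 5)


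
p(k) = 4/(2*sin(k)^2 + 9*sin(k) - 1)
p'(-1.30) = -0.09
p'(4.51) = 0.07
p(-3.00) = -1.79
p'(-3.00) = 6.72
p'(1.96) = 0.24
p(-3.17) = -5.39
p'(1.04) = -0.37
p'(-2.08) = 0.20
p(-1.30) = -0.51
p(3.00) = 12.91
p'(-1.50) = -0.02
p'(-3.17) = 66.05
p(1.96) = 0.44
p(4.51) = -0.51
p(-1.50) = -0.50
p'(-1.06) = -0.20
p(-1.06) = -0.55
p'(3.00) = 394.35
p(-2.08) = -0.55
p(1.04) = 0.48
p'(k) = 4*(-4*sin(k)*cos(k) - 9*cos(k))/(2*sin(k)^2 + 9*sin(k) - 1)^2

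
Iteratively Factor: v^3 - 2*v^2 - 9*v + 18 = (v - 2)*(v^2 - 9) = (v - 2)*(v + 3)*(v - 3)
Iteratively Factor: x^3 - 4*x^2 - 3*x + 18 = (x - 3)*(x^2 - x - 6) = (x - 3)*(x + 2)*(x - 3)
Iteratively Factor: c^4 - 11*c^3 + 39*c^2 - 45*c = (c)*(c^3 - 11*c^2 + 39*c - 45) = c*(c - 5)*(c^2 - 6*c + 9) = c*(c - 5)*(c - 3)*(c - 3)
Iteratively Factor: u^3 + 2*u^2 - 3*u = (u - 1)*(u^2 + 3*u) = (u - 1)*(u + 3)*(u)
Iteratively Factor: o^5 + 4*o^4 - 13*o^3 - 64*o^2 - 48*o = (o)*(o^4 + 4*o^3 - 13*o^2 - 64*o - 48) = o*(o - 4)*(o^3 + 8*o^2 + 19*o + 12) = o*(o - 4)*(o + 1)*(o^2 + 7*o + 12) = o*(o - 4)*(o + 1)*(o + 4)*(o + 3)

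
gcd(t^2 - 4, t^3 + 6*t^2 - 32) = t - 2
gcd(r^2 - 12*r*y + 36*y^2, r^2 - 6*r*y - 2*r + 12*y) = -r + 6*y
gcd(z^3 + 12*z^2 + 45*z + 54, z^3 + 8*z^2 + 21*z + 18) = z^2 + 6*z + 9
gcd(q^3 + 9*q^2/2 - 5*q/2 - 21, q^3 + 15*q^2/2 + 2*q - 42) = q^2 + 3*q/2 - 7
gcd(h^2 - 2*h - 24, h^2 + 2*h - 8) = h + 4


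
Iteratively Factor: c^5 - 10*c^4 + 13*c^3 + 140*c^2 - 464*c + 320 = (c - 4)*(c^4 - 6*c^3 - 11*c^2 + 96*c - 80) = (c - 4)*(c + 4)*(c^3 - 10*c^2 + 29*c - 20) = (c - 4)^2*(c + 4)*(c^2 - 6*c + 5) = (c - 5)*(c - 4)^2*(c + 4)*(c - 1)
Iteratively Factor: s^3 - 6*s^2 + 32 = (s - 4)*(s^2 - 2*s - 8) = (s - 4)*(s + 2)*(s - 4)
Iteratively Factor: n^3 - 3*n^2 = (n - 3)*(n^2) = n*(n - 3)*(n)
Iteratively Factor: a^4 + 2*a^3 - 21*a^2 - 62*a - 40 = (a + 4)*(a^3 - 2*a^2 - 13*a - 10) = (a + 1)*(a + 4)*(a^2 - 3*a - 10) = (a + 1)*(a + 2)*(a + 4)*(a - 5)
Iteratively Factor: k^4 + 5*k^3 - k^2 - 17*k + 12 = (k - 1)*(k^3 + 6*k^2 + 5*k - 12) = (k - 1)*(k + 4)*(k^2 + 2*k - 3) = (k - 1)*(k + 3)*(k + 4)*(k - 1)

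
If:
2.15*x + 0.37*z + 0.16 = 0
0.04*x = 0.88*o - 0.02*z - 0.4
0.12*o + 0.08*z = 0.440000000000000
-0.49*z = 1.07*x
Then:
No Solution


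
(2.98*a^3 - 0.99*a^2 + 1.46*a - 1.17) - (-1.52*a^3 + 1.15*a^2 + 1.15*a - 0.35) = 4.5*a^3 - 2.14*a^2 + 0.31*a - 0.82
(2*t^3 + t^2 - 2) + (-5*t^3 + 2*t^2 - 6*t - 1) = -3*t^3 + 3*t^2 - 6*t - 3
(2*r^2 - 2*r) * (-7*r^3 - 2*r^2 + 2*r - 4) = -14*r^5 + 10*r^4 + 8*r^3 - 12*r^2 + 8*r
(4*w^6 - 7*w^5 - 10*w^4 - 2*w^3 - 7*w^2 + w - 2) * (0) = 0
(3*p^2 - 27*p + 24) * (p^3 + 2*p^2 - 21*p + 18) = 3*p^5 - 21*p^4 - 93*p^3 + 669*p^2 - 990*p + 432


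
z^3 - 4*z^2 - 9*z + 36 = (z - 4)*(z - 3)*(z + 3)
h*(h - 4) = h^2 - 4*h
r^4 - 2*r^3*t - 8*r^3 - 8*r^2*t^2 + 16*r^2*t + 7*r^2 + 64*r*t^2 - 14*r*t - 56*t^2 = (r - 7)*(r - 1)*(r - 4*t)*(r + 2*t)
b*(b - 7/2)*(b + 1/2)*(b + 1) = b^4 - 2*b^3 - 19*b^2/4 - 7*b/4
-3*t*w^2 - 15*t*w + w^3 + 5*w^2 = w*(-3*t + w)*(w + 5)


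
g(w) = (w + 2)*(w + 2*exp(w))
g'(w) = w + (w + 2)*(2*exp(w) + 1) + 2*exp(w)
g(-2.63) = 1.57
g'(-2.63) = -3.21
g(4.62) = 1374.37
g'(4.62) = 1558.01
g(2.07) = 72.93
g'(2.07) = 86.50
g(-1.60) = -0.48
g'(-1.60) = -0.63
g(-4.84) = 13.70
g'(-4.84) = -7.71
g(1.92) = 61.00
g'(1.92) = 72.96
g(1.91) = 60.28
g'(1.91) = 72.14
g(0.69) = 12.58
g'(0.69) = 18.09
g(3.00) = 215.86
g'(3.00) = 249.03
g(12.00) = 4557302.16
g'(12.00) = 4882669.74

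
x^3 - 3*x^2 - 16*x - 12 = (x - 6)*(x + 1)*(x + 2)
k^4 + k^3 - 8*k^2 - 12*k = k*(k - 3)*(k + 2)^2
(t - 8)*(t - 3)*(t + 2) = t^3 - 9*t^2 + 2*t + 48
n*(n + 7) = n^2 + 7*n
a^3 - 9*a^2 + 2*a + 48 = (a - 8)*(a - 3)*(a + 2)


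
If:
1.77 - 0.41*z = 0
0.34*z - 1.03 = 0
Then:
No Solution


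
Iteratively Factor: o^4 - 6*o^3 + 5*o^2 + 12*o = (o - 3)*(o^3 - 3*o^2 - 4*o) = (o - 4)*(o - 3)*(o^2 + o) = o*(o - 4)*(o - 3)*(o + 1)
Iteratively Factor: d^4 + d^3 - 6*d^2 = (d)*(d^3 + d^2 - 6*d) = d*(d + 3)*(d^2 - 2*d) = d^2*(d + 3)*(d - 2)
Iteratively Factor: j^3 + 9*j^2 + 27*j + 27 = (j + 3)*(j^2 + 6*j + 9) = (j + 3)^2*(j + 3)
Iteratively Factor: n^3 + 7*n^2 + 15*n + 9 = (n + 3)*(n^2 + 4*n + 3) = (n + 1)*(n + 3)*(n + 3)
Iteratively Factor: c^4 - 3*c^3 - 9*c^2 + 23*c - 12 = (c - 1)*(c^3 - 2*c^2 - 11*c + 12) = (c - 4)*(c - 1)*(c^2 + 2*c - 3) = (c - 4)*(c - 1)*(c + 3)*(c - 1)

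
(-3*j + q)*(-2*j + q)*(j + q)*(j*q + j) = 6*j^4*q + 6*j^4 + j^3*q^2 + j^3*q - 4*j^2*q^3 - 4*j^2*q^2 + j*q^4 + j*q^3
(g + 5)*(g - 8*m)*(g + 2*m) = g^3 - 6*g^2*m + 5*g^2 - 16*g*m^2 - 30*g*m - 80*m^2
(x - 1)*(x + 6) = x^2 + 5*x - 6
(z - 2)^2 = z^2 - 4*z + 4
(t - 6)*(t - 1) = t^2 - 7*t + 6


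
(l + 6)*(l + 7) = l^2 + 13*l + 42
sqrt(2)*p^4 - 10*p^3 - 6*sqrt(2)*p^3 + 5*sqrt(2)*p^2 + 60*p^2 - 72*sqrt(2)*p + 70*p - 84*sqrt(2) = (p - 7)*(p - 3*sqrt(2))*(p - 2*sqrt(2))*(sqrt(2)*p + sqrt(2))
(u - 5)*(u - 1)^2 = u^3 - 7*u^2 + 11*u - 5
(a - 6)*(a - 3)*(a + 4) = a^3 - 5*a^2 - 18*a + 72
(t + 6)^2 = t^2 + 12*t + 36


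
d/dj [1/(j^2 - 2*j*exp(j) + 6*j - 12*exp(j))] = 2*(j*exp(j) - j + 7*exp(j) - 3)/(j^2 - 2*j*exp(j) + 6*j - 12*exp(j))^2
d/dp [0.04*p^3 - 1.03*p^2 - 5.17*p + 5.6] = 0.12*p^2 - 2.06*p - 5.17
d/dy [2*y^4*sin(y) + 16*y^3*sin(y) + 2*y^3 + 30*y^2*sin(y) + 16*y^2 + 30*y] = 2*y^4*cos(y) + 8*y^3*sin(y) + 16*y^3*cos(y) + 48*y^2*sin(y) + 30*y^2*cos(y) + 6*y^2 + 60*y*sin(y) + 32*y + 30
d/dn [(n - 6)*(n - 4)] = 2*n - 10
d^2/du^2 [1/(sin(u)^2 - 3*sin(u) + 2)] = (-4*sin(u)^3 + 5*sin(u)^2 + 10*sin(u) - 14)/((sin(u) - 2)^3*(sin(u) - 1)^2)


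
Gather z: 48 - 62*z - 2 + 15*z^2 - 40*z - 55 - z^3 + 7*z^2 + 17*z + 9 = -z^3 + 22*z^2 - 85*z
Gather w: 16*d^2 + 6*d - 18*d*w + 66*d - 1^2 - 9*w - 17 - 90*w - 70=16*d^2 + 72*d + w*(-18*d - 99) - 88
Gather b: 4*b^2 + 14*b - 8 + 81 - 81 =4*b^2 + 14*b - 8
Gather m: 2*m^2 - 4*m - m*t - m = 2*m^2 + m*(-t - 5)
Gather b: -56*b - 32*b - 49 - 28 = -88*b - 77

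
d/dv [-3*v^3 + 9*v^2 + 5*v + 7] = -9*v^2 + 18*v + 5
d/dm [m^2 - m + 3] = 2*m - 1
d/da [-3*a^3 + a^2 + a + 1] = -9*a^2 + 2*a + 1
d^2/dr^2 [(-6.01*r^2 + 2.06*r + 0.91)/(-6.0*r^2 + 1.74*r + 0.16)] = (-2.27373675443232e-13*r^4 - 22.8311999999996*r^3 - 161.9424*r^2 + 45.1368*r - 5.802712)/(216.0*r^6 - 187.92*r^5 + 37.2168*r^4 + 4.754376*r^3 - 0.992448*r^2 - 0.133632*r - 0.004096)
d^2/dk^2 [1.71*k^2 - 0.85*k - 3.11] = 3.42000000000000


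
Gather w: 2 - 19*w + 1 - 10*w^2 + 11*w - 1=-10*w^2 - 8*w + 2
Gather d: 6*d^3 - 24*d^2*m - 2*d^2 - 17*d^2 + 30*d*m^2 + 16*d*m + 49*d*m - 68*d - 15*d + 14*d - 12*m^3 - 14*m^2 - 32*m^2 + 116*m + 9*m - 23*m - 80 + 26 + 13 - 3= 6*d^3 + d^2*(-24*m - 19) + d*(30*m^2 + 65*m - 69) - 12*m^3 - 46*m^2 + 102*m - 44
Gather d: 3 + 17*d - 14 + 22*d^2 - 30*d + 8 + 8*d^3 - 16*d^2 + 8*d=8*d^3 + 6*d^2 - 5*d - 3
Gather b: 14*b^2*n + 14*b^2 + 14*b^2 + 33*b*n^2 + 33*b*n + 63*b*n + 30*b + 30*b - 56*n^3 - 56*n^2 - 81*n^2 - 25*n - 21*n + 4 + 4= b^2*(14*n + 28) + b*(33*n^2 + 96*n + 60) - 56*n^3 - 137*n^2 - 46*n + 8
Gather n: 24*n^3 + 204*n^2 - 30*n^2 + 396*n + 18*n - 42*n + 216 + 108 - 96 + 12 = 24*n^3 + 174*n^2 + 372*n + 240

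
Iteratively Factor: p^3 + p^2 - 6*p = (p - 2)*(p^2 + 3*p) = p*(p - 2)*(p + 3)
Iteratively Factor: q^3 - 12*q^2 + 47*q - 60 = (q - 4)*(q^2 - 8*q + 15) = (q - 4)*(q - 3)*(q - 5)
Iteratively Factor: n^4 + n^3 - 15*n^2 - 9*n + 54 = (n + 3)*(n^3 - 2*n^2 - 9*n + 18) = (n - 3)*(n + 3)*(n^2 + n - 6) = (n - 3)*(n + 3)^2*(n - 2)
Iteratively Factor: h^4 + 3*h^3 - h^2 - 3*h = (h + 3)*(h^3 - h) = h*(h + 3)*(h^2 - 1) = h*(h + 1)*(h + 3)*(h - 1)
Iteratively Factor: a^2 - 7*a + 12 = (a - 4)*(a - 3)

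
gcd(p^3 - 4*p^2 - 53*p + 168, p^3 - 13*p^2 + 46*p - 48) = p^2 - 11*p + 24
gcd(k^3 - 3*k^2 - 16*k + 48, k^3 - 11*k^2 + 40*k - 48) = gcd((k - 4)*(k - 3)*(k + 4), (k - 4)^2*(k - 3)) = k^2 - 7*k + 12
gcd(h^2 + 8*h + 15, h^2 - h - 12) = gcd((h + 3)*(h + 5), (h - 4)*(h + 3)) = h + 3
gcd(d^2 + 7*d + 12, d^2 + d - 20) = 1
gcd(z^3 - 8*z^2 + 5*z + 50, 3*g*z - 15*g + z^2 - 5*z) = z - 5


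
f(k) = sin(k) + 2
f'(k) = cos(k)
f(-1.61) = 1.00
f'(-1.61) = -0.04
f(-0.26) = 1.74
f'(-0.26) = 0.97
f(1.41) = 2.99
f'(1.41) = 0.16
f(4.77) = 1.00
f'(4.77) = 0.06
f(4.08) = 1.19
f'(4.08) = -0.59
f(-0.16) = 1.84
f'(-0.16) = 0.99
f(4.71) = 1.00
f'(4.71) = -0.00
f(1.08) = 2.88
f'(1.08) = 0.47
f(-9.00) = 1.59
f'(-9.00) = -0.91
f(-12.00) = 2.54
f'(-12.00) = 0.84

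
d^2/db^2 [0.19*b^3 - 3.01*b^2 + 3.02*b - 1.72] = 1.14*b - 6.02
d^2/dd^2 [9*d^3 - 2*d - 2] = 54*d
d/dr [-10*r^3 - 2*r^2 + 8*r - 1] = -30*r^2 - 4*r + 8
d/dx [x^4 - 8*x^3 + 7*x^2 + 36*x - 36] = 4*x^3 - 24*x^2 + 14*x + 36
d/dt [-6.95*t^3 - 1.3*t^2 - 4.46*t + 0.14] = -20.85*t^2 - 2.6*t - 4.46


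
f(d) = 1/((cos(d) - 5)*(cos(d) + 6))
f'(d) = sin(d)/((cos(d) - 5)*(cos(d) + 6)^2) + sin(d)/((cos(d) - 5)^2*(cos(d) + 6))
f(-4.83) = -0.03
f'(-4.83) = 0.00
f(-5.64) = -0.04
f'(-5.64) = 0.00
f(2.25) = -0.03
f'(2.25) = -0.00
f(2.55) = -0.03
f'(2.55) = -0.00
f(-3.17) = -0.03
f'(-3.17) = -0.00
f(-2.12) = -0.03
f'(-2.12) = 0.00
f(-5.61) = -0.03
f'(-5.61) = 0.00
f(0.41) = -0.04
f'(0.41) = 0.00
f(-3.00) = -0.03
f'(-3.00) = 0.00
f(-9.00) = -0.03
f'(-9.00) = 0.00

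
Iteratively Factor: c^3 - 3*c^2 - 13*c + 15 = (c + 3)*(c^2 - 6*c + 5) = (c - 1)*(c + 3)*(c - 5)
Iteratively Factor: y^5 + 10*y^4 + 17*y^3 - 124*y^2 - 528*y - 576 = (y + 4)*(y^4 + 6*y^3 - 7*y^2 - 96*y - 144) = (y + 3)*(y + 4)*(y^3 + 3*y^2 - 16*y - 48) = (y + 3)^2*(y + 4)*(y^2 - 16) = (y - 4)*(y + 3)^2*(y + 4)*(y + 4)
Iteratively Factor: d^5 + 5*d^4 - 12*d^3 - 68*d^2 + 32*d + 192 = (d - 3)*(d^4 + 8*d^3 + 12*d^2 - 32*d - 64) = (d - 3)*(d - 2)*(d^3 + 10*d^2 + 32*d + 32) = (d - 3)*(d - 2)*(d + 2)*(d^2 + 8*d + 16) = (d - 3)*(d - 2)*(d + 2)*(d + 4)*(d + 4)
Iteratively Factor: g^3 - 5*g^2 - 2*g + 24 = (g - 4)*(g^2 - g - 6) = (g - 4)*(g + 2)*(g - 3)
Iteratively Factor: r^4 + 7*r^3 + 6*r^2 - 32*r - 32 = (r + 4)*(r^3 + 3*r^2 - 6*r - 8) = (r + 1)*(r + 4)*(r^2 + 2*r - 8) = (r + 1)*(r + 4)^2*(r - 2)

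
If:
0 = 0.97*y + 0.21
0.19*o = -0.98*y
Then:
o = 1.12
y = -0.22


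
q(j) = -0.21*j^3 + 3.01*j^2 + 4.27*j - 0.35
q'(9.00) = 7.42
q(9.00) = 128.80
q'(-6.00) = -54.53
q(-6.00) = 127.75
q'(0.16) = 5.22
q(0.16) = 0.41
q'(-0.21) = 2.98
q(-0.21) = -1.11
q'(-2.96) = -19.07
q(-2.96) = 18.83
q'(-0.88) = -1.52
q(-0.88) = -1.63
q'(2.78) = 16.14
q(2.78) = 30.27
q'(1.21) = 10.63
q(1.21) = 8.85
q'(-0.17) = 3.23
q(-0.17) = -0.99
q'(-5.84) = -52.37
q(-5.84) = 119.20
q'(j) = -0.63*j^2 + 6.02*j + 4.27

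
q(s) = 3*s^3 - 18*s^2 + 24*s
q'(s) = 9*s^2 - 36*s + 24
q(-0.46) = -15.14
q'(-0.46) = 42.46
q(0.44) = 7.33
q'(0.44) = 9.90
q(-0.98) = -43.63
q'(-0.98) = 67.92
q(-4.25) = -657.42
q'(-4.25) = 339.56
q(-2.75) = -264.52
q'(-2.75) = 191.06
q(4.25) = 7.17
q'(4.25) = 33.56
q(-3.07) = -330.13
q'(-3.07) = 219.34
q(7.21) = 361.74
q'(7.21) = 232.30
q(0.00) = 0.00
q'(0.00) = 24.00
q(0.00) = 0.00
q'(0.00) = 24.00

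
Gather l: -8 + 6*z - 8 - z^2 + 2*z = -z^2 + 8*z - 16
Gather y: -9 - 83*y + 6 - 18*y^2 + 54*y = -18*y^2 - 29*y - 3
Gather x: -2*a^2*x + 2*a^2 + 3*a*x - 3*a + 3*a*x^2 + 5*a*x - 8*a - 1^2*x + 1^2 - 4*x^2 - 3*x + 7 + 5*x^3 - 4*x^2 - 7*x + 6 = 2*a^2 - 11*a + 5*x^3 + x^2*(3*a - 8) + x*(-2*a^2 + 8*a - 11) + 14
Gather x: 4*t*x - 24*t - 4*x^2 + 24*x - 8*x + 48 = -24*t - 4*x^2 + x*(4*t + 16) + 48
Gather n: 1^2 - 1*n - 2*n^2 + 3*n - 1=-2*n^2 + 2*n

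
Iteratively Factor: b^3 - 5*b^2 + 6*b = (b)*(b^2 - 5*b + 6) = b*(b - 3)*(b - 2)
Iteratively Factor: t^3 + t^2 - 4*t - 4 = (t - 2)*(t^2 + 3*t + 2) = (t - 2)*(t + 2)*(t + 1)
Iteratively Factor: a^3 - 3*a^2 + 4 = (a + 1)*(a^2 - 4*a + 4) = (a - 2)*(a + 1)*(a - 2)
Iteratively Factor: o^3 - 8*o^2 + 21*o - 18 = (o - 2)*(o^2 - 6*o + 9) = (o - 3)*(o - 2)*(o - 3)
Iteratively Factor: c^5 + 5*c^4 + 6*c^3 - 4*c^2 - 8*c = (c + 2)*(c^4 + 3*c^3 - 4*c) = (c - 1)*(c + 2)*(c^3 + 4*c^2 + 4*c) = c*(c - 1)*(c + 2)*(c^2 + 4*c + 4) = c*(c - 1)*(c + 2)^2*(c + 2)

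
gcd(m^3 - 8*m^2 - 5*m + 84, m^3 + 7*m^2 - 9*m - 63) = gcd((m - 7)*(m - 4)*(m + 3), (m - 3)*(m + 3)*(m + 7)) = m + 3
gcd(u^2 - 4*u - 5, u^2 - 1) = u + 1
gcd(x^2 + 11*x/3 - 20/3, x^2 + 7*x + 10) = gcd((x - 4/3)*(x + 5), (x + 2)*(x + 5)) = x + 5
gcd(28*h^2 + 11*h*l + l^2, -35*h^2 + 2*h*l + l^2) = 7*h + l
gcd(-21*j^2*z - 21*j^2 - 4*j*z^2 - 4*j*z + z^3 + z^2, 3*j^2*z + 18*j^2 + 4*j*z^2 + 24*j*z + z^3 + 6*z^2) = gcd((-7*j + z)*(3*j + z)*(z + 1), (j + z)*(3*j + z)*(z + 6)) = 3*j + z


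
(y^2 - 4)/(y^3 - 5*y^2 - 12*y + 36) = (y + 2)/(y^2 - 3*y - 18)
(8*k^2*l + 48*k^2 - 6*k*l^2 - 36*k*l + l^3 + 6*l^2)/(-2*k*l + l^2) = -4*k - 24*k/l + l + 6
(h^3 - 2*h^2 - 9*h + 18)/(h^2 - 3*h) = h + 1 - 6/h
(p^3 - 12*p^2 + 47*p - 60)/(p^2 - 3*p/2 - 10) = 2*(p^2 - 8*p + 15)/(2*p + 5)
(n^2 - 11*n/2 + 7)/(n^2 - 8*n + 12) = (n - 7/2)/(n - 6)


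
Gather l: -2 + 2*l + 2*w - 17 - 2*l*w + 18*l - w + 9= l*(20 - 2*w) + w - 10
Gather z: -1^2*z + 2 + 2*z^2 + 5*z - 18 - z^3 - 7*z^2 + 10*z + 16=-z^3 - 5*z^2 + 14*z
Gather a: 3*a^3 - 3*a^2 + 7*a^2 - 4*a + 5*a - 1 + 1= 3*a^3 + 4*a^2 + a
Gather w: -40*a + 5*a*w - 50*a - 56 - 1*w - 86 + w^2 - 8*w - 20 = -90*a + w^2 + w*(5*a - 9) - 162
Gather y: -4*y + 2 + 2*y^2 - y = 2*y^2 - 5*y + 2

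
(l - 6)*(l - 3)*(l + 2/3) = l^3 - 25*l^2/3 + 12*l + 12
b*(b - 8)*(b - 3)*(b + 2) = b^4 - 9*b^3 + 2*b^2 + 48*b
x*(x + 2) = x^2 + 2*x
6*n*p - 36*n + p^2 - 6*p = (6*n + p)*(p - 6)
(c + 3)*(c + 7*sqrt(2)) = c^2 + 3*c + 7*sqrt(2)*c + 21*sqrt(2)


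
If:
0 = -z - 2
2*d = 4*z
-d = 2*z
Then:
No Solution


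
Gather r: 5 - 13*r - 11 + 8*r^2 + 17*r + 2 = 8*r^2 + 4*r - 4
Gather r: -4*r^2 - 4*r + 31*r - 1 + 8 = -4*r^2 + 27*r + 7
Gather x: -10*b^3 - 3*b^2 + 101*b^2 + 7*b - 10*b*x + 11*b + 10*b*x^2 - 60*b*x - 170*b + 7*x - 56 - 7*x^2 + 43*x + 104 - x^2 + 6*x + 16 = -10*b^3 + 98*b^2 - 152*b + x^2*(10*b - 8) + x*(56 - 70*b) + 64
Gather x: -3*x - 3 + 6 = 3 - 3*x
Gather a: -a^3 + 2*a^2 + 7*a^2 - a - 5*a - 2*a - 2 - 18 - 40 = -a^3 + 9*a^2 - 8*a - 60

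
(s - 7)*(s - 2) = s^2 - 9*s + 14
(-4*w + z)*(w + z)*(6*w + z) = -24*w^3 - 22*w^2*z + 3*w*z^2 + z^3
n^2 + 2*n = n*(n + 2)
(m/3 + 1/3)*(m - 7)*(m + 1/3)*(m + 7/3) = m^4/3 - 10*m^3/9 - 200*m^2/27 - 70*m/9 - 49/27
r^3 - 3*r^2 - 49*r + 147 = (r - 7)*(r - 3)*(r + 7)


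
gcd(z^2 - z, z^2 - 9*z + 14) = 1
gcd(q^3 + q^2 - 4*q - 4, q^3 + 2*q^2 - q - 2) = q^2 + 3*q + 2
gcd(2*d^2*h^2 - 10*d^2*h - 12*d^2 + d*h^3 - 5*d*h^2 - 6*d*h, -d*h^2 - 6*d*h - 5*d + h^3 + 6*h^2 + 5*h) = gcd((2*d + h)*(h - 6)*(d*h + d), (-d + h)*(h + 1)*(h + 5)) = h + 1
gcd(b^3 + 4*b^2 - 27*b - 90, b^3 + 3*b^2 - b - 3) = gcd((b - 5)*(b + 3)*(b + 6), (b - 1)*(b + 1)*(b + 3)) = b + 3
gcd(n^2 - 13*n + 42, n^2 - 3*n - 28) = n - 7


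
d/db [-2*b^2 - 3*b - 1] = -4*b - 3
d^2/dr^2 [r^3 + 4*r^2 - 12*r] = 6*r + 8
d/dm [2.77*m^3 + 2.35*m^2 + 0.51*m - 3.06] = 8.31*m^2 + 4.7*m + 0.51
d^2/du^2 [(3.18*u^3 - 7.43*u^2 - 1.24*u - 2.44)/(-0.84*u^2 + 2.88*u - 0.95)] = (-3.5527136788005e-15*u^5 + 1.4210854715202e-14*u^4 - 9.97790400000002*u^3 + 26.958024*u^2 - 58.573908*u + 56.778862)/(0.592704*u^6 - 6.096384*u^5 + 22.912848*u^4 - 37.677312*u^3 + 25.91334*u^2 - 7.7976*u + 0.857375)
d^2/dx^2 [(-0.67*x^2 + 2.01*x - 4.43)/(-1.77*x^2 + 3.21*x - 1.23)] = (-4.98078*x^3 + 74.52054*x^2 - 124.76376*x + 58.16034)/(5.545233*x^6 - 30.169827*x^5 + 66.275172*x^4 - 75.007107*x^3 + 46.055628*x^2 - 14.569227*x + 1.860867)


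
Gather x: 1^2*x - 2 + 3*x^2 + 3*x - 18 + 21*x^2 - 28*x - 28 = 24*x^2 - 24*x - 48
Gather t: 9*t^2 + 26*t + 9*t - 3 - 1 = 9*t^2 + 35*t - 4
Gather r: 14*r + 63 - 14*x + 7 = 14*r - 14*x + 70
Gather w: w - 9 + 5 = w - 4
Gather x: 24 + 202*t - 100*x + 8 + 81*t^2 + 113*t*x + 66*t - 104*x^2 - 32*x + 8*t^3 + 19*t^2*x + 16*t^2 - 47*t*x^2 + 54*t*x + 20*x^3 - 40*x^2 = 8*t^3 + 97*t^2 + 268*t + 20*x^3 + x^2*(-47*t - 144) + x*(19*t^2 + 167*t - 132) + 32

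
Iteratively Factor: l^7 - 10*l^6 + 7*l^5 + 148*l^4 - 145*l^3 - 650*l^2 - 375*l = (l - 5)*(l^6 - 5*l^5 - 18*l^4 + 58*l^3 + 145*l^2 + 75*l) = (l - 5)*(l + 3)*(l^5 - 8*l^4 + 6*l^3 + 40*l^2 + 25*l) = (l - 5)*(l + 1)*(l + 3)*(l^4 - 9*l^3 + 15*l^2 + 25*l) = (l - 5)^2*(l + 1)*(l + 3)*(l^3 - 4*l^2 - 5*l) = (l - 5)^2*(l + 1)^2*(l + 3)*(l^2 - 5*l) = l*(l - 5)^2*(l + 1)^2*(l + 3)*(l - 5)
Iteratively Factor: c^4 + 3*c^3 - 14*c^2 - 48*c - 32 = (c + 1)*(c^3 + 2*c^2 - 16*c - 32) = (c - 4)*(c + 1)*(c^2 + 6*c + 8) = (c - 4)*(c + 1)*(c + 2)*(c + 4)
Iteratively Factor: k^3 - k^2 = (k - 1)*(k^2) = k*(k - 1)*(k)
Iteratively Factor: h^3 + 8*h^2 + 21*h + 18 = (h + 3)*(h^2 + 5*h + 6) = (h + 3)^2*(h + 2)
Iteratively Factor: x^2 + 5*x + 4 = (x + 4)*(x + 1)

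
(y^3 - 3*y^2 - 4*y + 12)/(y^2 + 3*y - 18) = (y^2 - 4)/(y + 6)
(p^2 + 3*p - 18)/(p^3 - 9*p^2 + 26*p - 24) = (p + 6)/(p^2 - 6*p + 8)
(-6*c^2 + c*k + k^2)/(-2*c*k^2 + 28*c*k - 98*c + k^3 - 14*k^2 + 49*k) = (3*c + k)/(k^2 - 14*k + 49)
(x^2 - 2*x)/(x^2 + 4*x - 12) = x/(x + 6)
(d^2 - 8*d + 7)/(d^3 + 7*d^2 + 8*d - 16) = (d - 7)/(d^2 + 8*d + 16)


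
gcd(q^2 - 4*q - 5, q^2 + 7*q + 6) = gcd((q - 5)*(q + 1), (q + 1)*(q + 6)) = q + 1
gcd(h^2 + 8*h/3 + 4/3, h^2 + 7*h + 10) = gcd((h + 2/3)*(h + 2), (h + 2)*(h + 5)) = h + 2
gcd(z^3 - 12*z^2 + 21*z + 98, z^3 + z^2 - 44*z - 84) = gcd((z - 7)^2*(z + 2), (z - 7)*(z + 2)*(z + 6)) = z^2 - 5*z - 14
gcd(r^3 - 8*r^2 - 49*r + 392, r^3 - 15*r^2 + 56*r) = r^2 - 15*r + 56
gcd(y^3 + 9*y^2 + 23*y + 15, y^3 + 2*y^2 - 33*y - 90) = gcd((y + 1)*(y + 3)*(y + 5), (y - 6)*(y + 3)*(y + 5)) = y^2 + 8*y + 15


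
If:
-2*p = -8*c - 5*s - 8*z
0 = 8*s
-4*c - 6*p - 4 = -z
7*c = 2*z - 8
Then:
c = -192/217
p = 16/217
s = 0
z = 28/31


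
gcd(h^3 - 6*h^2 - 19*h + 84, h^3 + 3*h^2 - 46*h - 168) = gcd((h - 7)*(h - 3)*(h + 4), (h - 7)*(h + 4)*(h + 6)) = h^2 - 3*h - 28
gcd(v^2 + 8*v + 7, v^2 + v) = v + 1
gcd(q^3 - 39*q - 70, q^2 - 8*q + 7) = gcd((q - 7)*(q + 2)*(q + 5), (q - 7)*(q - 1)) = q - 7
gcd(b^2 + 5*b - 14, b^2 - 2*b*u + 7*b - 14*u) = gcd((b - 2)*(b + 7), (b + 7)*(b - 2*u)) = b + 7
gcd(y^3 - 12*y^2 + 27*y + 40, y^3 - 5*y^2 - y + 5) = y^2 - 4*y - 5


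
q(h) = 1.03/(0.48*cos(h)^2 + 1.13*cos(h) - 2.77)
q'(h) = 1.03*(0.96*sin(h)*cos(h) + 1.13*sin(h))/(0.48*cos(h)^2 + 1.13*cos(h) - 2.77)^2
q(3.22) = -0.30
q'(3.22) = -0.00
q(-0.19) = -0.86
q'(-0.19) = -0.28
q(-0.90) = -0.55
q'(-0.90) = -0.39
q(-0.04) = -0.89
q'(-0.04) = -0.06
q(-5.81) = -0.74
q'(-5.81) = 0.49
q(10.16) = -0.31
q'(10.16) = -0.03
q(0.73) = -0.62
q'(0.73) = 0.46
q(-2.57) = -0.30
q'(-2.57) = -0.02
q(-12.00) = -0.70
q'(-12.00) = 0.49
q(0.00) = -0.89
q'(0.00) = 0.00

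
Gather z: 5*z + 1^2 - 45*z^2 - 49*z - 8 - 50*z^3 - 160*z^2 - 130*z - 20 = -50*z^3 - 205*z^2 - 174*z - 27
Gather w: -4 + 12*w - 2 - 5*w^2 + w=-5*w^2 + 13*w - 6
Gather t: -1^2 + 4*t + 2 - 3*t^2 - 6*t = -3*t^2 - 2*t + 1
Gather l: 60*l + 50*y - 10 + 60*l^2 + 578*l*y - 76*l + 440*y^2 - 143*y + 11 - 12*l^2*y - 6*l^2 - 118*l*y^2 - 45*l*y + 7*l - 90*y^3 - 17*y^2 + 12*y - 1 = l^2*(54 - 12*y) + l*(-118*y^2 + 533*y - 9) - 90*y^3 + 423*y^2 - 81*y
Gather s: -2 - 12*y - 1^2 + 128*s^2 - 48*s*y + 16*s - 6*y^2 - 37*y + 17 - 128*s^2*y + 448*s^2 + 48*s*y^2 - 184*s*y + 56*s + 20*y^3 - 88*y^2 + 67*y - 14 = s^2*(576 - 128*y) + s*(48*y^2 - 232*y + 72) + 20*y^3 - 94*y^2 + 18*y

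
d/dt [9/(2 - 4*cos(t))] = -9*sin(t)/(2*cos(t) - 1)^2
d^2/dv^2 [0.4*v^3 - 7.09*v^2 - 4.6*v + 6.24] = 2.4*v - 14.18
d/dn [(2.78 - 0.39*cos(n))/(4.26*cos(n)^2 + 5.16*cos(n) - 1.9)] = (-1.6614*cos(n)^2 + 23.6856*cos(n) + 13.6038)*sin(n)/(18.1476*cos(n)^4 + 43.9632*cos(n)^3 + 10.4376*cos(n)^2 - 19.608*cos(n) + 3.61)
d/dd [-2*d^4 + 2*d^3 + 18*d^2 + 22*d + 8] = -8*d^3 + 6*d^2 + 36*d + 22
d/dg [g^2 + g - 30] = 2*g + 1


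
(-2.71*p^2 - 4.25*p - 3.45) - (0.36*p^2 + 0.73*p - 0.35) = -3.07*p^2 - 4.98*p - 3.1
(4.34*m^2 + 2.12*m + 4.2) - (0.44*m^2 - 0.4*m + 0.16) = 3.9*m^2 + 2.52*m + 4.04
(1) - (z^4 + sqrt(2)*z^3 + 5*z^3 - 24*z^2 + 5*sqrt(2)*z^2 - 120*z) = -z^4 - 5*z^3 - sqrt(2)*z^3 - 5*sqrt(2)*z^2 + 24*z^2 + 120*z + 1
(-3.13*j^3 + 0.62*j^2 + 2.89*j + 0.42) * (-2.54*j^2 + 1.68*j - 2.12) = 7.9502*j^5 - 6.8332*j^4 + 0.3366*j^3 + 2.474*j^2 - 5.4212*j - 0.8904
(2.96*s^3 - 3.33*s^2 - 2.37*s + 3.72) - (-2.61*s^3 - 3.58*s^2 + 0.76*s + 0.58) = 5.57*s^3 + 0.25*s^2 - 3.13*s + 3.14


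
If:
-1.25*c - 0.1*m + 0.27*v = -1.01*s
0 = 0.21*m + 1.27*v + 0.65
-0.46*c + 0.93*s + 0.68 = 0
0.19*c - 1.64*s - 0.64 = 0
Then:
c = 0.90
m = -10.73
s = -0.29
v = 1.26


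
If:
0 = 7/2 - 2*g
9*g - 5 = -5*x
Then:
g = 7/4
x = -43/20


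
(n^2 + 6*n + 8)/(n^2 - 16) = (n + 2)/(n - 4)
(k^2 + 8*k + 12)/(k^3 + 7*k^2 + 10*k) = (k + 6)/(k*(k + 5))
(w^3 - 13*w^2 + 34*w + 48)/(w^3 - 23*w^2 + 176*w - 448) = (w^2 - 5*w - 6)/(w^2 - 15*w + 56)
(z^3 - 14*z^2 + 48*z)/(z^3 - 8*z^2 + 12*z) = (z - 8)/(z - 2)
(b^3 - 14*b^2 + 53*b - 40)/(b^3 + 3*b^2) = (b^3 - 14*b^2 + 53*b - 40)/(b^2*(b + 3))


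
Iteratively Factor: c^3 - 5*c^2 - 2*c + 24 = (c - 3)*(c^2 - 2*c - 8) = (c - 3)*(c + 2)*(c - 4)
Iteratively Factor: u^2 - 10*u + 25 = (u - 5)*(u - 5)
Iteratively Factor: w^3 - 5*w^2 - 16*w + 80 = (w - 4)*(w^2 - w - 20) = (w - 4)*(w + 4)*(w - 5)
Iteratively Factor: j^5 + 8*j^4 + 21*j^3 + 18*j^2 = (j + 2)*(j^4 + 6*j^3 + 9*j^2) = (j + 2)*(j + 3)*(j^3 + 3*j^2) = j*(j + 2)*(j + 3)*(j^2 + 3*j) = j^2*(j + 2)*(j + 3)*(j + 3)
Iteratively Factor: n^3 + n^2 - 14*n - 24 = (n + 3)*(n^2 - 2*n - 8) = (n + 2)*(n + 3)*(n - 4)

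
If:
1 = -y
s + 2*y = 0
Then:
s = 2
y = -1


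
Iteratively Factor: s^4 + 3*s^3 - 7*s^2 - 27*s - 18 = (s + 3)*(s^3 - 7*s - 6) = (s - 3)*(s + 3)*(s^2 + 3*s + 2) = (s - 3)*(s + 1)*(s + 3)*(s + 2)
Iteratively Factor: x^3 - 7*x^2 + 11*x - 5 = (x - 5)*(x^2 - 2*x + 1) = (x - 5)*(x - 1)*(x - 1)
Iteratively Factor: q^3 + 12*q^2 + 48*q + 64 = (q + 4)*(q^2 + 8*q + 16) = (q + 4)^2*(q + 4)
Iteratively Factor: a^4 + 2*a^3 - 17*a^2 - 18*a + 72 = (a + 4)*(a^3 - 2*a^2 - 9*a + 18) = (a - 3)*(a + 4)*(a^2 + a - 6) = (a - 3)*(a - 2)*(a + 4)*(a + 3)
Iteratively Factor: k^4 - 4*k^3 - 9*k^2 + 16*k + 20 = (k - 5)*(k^3 + k^2 - 4*k - 4) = (k - 5)*(k - 2)*(k^2 + 3*k + 2) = (k - 5)*(k - 2)*(k + 1)*(k + 2)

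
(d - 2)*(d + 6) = d^2 + 4*d - 12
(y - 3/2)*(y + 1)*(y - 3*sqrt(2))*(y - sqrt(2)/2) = y^4 - 7*sqrt(2)*y^3/2 - y^3/2 + 3*y^2/2 + 7*sqrt(2)*y^2/4 - 3*y/2 + 21*sqrt(2)*y/4 - 9/2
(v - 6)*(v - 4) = v^2 - 10*v + 24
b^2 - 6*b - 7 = (b - 7)*(b + 1)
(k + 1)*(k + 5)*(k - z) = k^3 - k^2*z + 6*k^2 - 6*k*z + 5*k - 5*z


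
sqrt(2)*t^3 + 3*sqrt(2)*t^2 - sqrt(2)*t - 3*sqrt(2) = (t - 1)*(t + 3)*(sqrt(2)*t + sqrt(2))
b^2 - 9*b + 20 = (b - 5)*(b - 4)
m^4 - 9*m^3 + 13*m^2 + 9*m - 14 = (m - 7)*(m - 2)*(m - 1)*(m + 1)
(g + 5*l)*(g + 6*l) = g^2 + 11*g*l + 30*l^2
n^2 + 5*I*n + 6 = (n - I)*(n + 6*I)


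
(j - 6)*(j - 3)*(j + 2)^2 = j^4 - 5*j^3 - 14*j^2 + 36*j + 72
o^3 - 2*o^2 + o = o*(o - 1)^2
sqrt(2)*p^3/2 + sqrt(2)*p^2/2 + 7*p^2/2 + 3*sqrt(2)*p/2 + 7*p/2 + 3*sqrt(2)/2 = (p + 1)*(p + 3*sqrt(2))*(sqrt(2)*p/2 + 1/2)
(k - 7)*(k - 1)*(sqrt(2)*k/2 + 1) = sqrt(2)*k^3/2 - 4*sqrt(2)*k^2 + k^2 - 8*k + 7*sqrt(2)*k/2 + 7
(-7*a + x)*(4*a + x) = -28*a^2 - 3*a*x + x^2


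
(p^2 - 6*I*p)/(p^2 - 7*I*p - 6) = p/(p - I)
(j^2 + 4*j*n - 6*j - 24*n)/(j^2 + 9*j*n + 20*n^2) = (j - 6)/(j + 5*n)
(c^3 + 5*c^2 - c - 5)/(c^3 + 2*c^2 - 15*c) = (c^2 - 1)/(c*(c - 3))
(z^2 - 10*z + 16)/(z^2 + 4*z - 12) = (z - 8)/(z + 6)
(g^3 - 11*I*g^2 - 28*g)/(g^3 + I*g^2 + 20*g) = (g - 7*I)/(g + 5*I)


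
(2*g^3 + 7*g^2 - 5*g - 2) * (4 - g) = -2*g^4 + g^3 + 33*g^2 - 18*g - 8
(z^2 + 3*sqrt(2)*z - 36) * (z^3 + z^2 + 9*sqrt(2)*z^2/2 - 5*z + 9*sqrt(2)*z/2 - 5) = z^5 + z^4 + 15*sqrt(2)*z^4/2 - 14*z^3 + 15*sqrt(2)*z^3/2 - 177*sqrt(2)*z^2 - 14*z^2 - 177*sqrt(2)*z + 180*z + 180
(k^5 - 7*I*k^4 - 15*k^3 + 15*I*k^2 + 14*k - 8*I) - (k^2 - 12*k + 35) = k^5 - 7*I*k^4 - 15*k^3 - k^2 + 15*I*k^2 + 26*k - 35 - 8*I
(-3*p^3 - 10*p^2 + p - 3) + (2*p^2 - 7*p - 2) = -3*p^3 - 8*p^2 - 6*p - 5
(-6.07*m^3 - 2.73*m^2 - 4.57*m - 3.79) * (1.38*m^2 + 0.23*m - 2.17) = -8.3766*m^5 - 5.1635*m^4 + 6.2374*m^3 - 0.3572*m^2 + 9.0452*m + 8.2243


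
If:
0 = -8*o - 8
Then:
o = -1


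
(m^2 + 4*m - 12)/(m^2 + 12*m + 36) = (m - 2)/(m + 6)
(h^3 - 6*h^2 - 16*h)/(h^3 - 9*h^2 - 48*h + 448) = h*(h + 2)/(h^2 - h - 56)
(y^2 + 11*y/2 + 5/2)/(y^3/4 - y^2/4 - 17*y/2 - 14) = 2*(2*y^2 + 11*y + 5)/(y^3 - y^2 - 34*y - 56)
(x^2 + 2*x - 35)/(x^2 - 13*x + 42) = (x^2 + 2*x - 35)/(x^2 - 13*x + 42)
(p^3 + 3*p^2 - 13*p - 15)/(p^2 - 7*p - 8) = (p^2 + 2*p - 15)/(p - 8)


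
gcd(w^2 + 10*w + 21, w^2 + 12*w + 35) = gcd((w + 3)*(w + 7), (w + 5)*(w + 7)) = w + 7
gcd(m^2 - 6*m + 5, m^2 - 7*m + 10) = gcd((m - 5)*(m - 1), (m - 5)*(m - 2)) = m - 5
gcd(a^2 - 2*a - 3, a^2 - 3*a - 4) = a + 1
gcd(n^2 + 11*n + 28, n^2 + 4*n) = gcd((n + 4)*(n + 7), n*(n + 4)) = n + 4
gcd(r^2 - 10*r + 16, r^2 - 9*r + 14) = r - 2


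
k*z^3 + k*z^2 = z^2*(k*z + k)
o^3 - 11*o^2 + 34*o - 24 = (o - 6)*(o - 4)*(o - 1)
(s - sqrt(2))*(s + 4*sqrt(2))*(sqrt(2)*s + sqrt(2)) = sqrt(2)*s^3 + sqrt(2)*s^2 + 6*s^2 - 8*sqrt(2)*s + 6*s - 8*sqrt(2)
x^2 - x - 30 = (x - 6)*(x + 5)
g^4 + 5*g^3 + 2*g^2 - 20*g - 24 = (g - 2)*(g + 2)^2*(g + 3)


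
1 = 1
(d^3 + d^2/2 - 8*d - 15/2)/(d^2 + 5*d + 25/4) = 2*(d^2 - 2*d - 3)/(2*d + 5)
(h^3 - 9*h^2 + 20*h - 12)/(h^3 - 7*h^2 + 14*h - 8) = (h - 6)/(h - 4)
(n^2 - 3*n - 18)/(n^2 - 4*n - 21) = (n - 6)/(n - 7)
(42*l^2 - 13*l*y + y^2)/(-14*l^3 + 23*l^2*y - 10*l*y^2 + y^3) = (-6*l + y)/(2*l^2 - 3*l*y + y^2)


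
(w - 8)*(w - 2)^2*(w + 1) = w^4 - 11*w^3 + 24*w^2 + 4*w - 32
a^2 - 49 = (a - 7)*(a + 7)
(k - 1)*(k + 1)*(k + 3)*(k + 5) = k^4 + 8*k^3 + 14*k^2 - 8*k - 15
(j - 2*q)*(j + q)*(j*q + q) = j^3*q - j^2*q^2 + j^2*q - 2*j*q^3 - j*q^2 - 2*q^3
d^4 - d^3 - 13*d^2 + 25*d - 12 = (d - 3)*(d - 1)^2*(d + 4)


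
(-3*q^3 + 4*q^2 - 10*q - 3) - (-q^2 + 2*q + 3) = -3*q^3 + 5*q^2 - 12*q - 6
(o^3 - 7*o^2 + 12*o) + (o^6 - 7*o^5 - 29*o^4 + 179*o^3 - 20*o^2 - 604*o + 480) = o^6 - 7*o^5 - 29*o^4 + 180*o^3 - 27*o^2 - 592*o + 480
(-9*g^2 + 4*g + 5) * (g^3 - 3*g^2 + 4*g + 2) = -9*g^5 + 31*g^4 - 43*g^3 - 17*g^2 + 28*g + 10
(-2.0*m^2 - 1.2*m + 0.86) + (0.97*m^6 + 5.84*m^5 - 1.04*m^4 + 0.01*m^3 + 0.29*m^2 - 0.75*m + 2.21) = 0.97*m^6 + 5.84*m^5 - 1.04*m^4 + 0.01*m^3 - 1.71*m^2 - 1.95*m + 3.07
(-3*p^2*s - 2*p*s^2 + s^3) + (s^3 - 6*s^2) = -3*p^2*s - 2*p*s^2 + 2*s^3 - 6*s^2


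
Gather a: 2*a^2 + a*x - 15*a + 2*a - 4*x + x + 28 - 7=2*a^2 + a*(x - 13) - 3*x + 21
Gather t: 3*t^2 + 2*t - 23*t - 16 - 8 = 3*t^2 - 21*t - 24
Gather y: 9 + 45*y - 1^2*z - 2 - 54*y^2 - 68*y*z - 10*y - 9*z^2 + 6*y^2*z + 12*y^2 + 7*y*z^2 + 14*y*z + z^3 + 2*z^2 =y^2*(6*z - 42) + y*(7*z^2 - 54*z + 35) + z^3 - 7*z^2 - z + 7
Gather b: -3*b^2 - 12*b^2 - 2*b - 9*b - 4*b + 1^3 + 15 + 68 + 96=-15*b^2 - 15*b + 180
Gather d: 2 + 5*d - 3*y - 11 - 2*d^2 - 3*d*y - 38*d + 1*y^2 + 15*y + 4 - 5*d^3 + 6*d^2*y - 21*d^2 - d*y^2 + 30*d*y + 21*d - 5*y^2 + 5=-5*d^3 + d^2*(6*y - 23) + d*(-y^2 + 27*y - 12) - 4*y^2 + 12*y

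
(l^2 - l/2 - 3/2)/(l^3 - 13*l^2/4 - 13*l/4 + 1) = 2*(2*l - 3)/(4*l^2 - 17*l + 4)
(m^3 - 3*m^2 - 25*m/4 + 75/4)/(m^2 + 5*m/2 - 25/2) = (2*m^2 - m - 15)/(2*(m + 5))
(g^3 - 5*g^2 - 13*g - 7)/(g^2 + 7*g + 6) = (g^2 - 6*g - 7)/(g + 6)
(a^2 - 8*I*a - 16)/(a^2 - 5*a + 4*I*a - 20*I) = (a^2 - 8*I*a - 16)/(a^2 + a*(-5 + 4*I) - 20*I)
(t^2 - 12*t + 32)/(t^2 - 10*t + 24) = (t - 8)/(t - 6)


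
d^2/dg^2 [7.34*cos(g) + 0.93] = -7.34*cos(g)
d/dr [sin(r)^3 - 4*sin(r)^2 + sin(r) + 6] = (3*sin(r)^2 - 8*sin(r) + 1)*cos(r)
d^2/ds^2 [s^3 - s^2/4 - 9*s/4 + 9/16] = 6*s - 1/2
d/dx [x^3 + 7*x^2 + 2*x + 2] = 3*x^2 + 14*x + 2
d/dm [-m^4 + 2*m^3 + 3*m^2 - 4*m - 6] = -4*m^3 + 6*m^2 + 6*m - 4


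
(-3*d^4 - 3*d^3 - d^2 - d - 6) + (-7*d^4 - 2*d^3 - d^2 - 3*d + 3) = -10*d^4 - 5*d^3 - 2*d^2 - 4*d - 3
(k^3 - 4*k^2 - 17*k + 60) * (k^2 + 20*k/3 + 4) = k^5 + 8*k^4/3 - 119*k^3/3 - 208*k^2/3 + 332*k + 240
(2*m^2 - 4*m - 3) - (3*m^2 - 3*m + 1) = -m^2 - m - 4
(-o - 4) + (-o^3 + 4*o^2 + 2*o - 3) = -o^3 + 4*o^2 + o - 7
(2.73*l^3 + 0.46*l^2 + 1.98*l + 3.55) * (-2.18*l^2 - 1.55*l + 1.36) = -5.9514*l^5 - 5.2343*l^4 - 1.3166*l^3 - 10.1824*l^2 - 2.8097*l + 4.828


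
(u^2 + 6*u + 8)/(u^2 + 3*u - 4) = (u + 2)/(u - 1)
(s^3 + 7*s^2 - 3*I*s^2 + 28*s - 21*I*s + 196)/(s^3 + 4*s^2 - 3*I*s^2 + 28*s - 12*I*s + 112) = (s + 7)/(s + 4)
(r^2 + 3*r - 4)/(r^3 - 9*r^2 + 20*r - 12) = (r + 4)/(r^2 - 8*r + 12)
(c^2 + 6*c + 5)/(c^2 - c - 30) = (c + 1)/(c - 6)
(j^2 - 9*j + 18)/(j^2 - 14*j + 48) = (j - 3)/(j - 8)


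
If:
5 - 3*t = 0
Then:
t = 5/3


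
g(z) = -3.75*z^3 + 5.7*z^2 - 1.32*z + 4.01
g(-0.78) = 10.29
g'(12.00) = -1484.52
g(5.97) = -598.63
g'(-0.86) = -19.44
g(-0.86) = 11.75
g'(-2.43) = -95.45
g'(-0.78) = -17.06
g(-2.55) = 106.62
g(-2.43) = 94.68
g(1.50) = 2.20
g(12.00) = -5671.03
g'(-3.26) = -158.04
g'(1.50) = -9.53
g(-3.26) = 198.81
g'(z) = -11.25*z^2 + 11.4*z - 1.32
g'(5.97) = -334.22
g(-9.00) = 3211.34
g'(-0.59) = -11.96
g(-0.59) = 7.54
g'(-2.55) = -103.54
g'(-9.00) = -1015.17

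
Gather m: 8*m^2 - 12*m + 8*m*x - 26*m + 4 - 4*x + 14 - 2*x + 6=8*m^2 + m*(8*x - 38) - 6*x + 24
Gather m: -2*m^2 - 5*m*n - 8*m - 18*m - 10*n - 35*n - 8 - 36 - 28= -2*m^2 + m*(-5*n - 26) - 45*n - 72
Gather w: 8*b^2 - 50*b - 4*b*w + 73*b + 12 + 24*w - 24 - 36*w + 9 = 8*b^2 + 23*b + w*(-4*b - 12) - 3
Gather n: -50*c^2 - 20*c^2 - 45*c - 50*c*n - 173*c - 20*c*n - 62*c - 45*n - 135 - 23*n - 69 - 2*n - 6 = -70*c^2 - 280*c + n*(-70*c - 70) - 210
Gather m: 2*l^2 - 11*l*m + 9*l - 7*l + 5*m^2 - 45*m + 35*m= 2*l^2 + 2*l + 5*m^2 + m*(-11*l - 10)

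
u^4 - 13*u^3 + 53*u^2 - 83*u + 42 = (u - 7)*(u - 3)*(u - 2)*(u - 1)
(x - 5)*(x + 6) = x^2 + x - 30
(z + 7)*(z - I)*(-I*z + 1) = -I*z^3 - 7*I*z^2 - I*z - 7*I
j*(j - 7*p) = j^2 - 7*j*p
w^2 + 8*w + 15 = (w + 3)*(w + 5)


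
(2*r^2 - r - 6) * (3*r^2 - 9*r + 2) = 6*r^4 - 21*r^3 - 5*r^2 + 52*r - 12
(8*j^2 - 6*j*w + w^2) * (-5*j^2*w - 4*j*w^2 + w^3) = -40*j^4*w - 2*j^3*w^2 + 27*j^2*w^3 - 10*j*w^4 + w^5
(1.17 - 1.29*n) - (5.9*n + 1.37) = -7.19*n - 0.2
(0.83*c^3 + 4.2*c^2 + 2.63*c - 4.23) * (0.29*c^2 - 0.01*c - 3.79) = 0.2407*c^5 + 1.2097*c^4 - 2.425*c^3 - 17.171*c^2 - 9.9254*c + 16.0317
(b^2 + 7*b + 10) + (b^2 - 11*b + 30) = 2*b^2 - 4*b + 40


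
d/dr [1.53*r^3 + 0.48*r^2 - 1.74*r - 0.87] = 4.59*r^2 + 0.96*r - 1.74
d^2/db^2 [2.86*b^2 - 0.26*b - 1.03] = 5.72000000000000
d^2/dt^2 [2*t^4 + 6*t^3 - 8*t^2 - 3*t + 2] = 24*t^2 + 36*t - 16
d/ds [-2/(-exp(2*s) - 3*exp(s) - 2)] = (-4*exp(s) - 6)*exp(s)/(exp(2*s) + 3*exp(s) + 2)^2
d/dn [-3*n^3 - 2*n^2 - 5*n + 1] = -9*n^2 - 4*n - 5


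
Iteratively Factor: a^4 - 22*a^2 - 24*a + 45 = (a - 1)*(a^3 + a^2 - 21*a - 45) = (a - 1)*(a + 3)*(a^2 - 2*a - 15) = (a - 5)*(a - 1)*(a + 3)*(a + 3)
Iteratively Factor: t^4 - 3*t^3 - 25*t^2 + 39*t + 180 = (t - 4)*(t^3 + t^2 - 21*t - 45) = (t - 4)*(t + 3)*(t^2 - 2*t - 15) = (t - 5)*(t - 4)*(t + 3)*(t + 3)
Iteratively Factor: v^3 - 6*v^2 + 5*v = (v - 1)*(v^2 - 5*v) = v*(v - 1)*(v - 5)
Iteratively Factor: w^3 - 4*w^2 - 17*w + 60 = (w + 4)*(w^2 - 8*w + 15) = (w - 3)*(w + 4)*(w - 5)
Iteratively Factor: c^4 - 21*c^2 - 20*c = (c + 4)*(c^3 - 4*c^2 - 5*c) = c*(c + 4)*(c^2 - 4*c - 5) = c*(c + 1)*(c + 4)*(c - 5)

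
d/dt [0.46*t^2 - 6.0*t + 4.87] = 0.92*t - 6.0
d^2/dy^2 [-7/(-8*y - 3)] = 896/(8*y + 3)^3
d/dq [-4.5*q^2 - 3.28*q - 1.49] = -9.0*q - 3.28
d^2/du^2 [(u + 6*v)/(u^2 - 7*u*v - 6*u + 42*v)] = 2*((u + 6*v)*(-2*u + 7*v + 6)^2 + (-3*u + v + 6)*(u^2 - 7*u*v - 6*u + 42*v))/(u^2 - 7*u*v - 6*u + 42*v)^3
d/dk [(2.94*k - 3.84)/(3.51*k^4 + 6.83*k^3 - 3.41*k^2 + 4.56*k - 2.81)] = (-30.9582*k^4 + 13.7532*k^3 + 88.707*k^2 - 26.1888*k + 9.249)/(12.3201*k^8 + 47.9466*k^7 + 22.7107*k^6 - 14.5694*k^5 + 54.1915*k^4 - 69.4838*k^3 + 39.9578*k^2 - 25.6272*k + 7.8961)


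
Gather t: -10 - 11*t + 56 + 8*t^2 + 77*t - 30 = 8*t^2 + 66*t + 16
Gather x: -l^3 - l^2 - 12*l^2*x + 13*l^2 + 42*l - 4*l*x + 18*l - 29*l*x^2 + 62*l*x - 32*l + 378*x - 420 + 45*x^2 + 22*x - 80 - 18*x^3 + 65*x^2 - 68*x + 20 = -l^3 + 12*l^2 + 28*l - 18*x^3 + x^2*(110 - 29*l) + x*(-12*l^2 + 58*l + 332) - 480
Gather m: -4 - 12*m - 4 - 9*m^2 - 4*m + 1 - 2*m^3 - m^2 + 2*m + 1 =-2*m^3 - 10*m^2 - 14*m - 6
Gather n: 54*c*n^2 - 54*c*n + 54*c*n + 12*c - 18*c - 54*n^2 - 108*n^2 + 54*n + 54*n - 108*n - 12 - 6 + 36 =-6*c + n^2*(54*c - 162) + 18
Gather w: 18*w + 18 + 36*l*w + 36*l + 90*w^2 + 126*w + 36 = 36*l + 90*w^2 + w*(36*l + 144) + 54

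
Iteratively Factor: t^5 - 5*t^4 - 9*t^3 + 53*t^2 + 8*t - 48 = (t + 1)*(t^4 - 6*t^3 - 3*t^2 + 56*t - 48) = (t - 1)*(t + 1)*(t^3 - 5*t^2 - 8*t + 48) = (t - 4)*(t - 1)*(t + 1)*(t^2 - t - 12) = (t - 4)*(t - 1)*(t + 1)*(t + 3)*(t - 4)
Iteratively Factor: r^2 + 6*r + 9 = (r + 3)*(r + 3)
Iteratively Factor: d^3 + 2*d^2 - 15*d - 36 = (d + 3)*(d^2 - d - 12) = (d - 4)*(d + 3)*(d + 3)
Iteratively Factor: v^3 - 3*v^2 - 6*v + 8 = (v - 4)*(v^2 + v - 2) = (v - 4)*(v + 2)*(v - 1)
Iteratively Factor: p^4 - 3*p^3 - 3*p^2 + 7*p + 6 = (p + 1)*(p^3 - 4*p^2 + p + 6) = (p - 2)*(p + 1)*(p^2 - 2*p - 3) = (p - 2)*(p + 1)^2*(p - 3)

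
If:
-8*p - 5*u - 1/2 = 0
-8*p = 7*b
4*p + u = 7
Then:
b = -71/21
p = 71/24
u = -29/6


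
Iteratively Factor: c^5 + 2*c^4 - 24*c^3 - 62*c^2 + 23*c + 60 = (c - 5)*(c^4 + 7*c^3 + 11*c^2 - 7*c - 12) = (c - 5)*(c + 3)*(c^3 + 4*c^2 - c - 4) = (c - 5)*(c + 1)*(c + 3)*(c^2 + 3*c - 4) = (c - 5)*(c + 1)*(c + 3)*(c + 4)*(c - 1)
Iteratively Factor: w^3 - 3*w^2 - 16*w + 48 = (w - 3)*(w^2 - 16) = (w - 3)*(w + 4)*(w - 4)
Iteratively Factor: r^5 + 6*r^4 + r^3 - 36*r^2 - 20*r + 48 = (r + 2)*(r^4 + 4*r^3 - 7*r^2 - 22*r + 24) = (r - 2)*(r + 2)*(r^3 + 6*r^2 + 5*r - 12) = (r - 2)*(r + 2)*(r + 4)*(r^2 + 2*r - 3) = (r - 2)*(r + 2)*(r + 3)*(r + 4)*(r - 1)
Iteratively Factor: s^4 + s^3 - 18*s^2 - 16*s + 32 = (s + 4)*(s^3 - 3*s^2 - 6*s + 8) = (s - 1)*(s + 4)*(s^2 - 2*s - 8) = (s - 4)*(s - 1)*(s + 4)*(s + 2)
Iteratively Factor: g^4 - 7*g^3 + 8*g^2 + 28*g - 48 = (g - 4)*(g^3 - 3*g^2 - 4*g + 12) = (g - 4)*(g - 2)*(g^2 - g - 6) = (g - 4)*(g - 2)*(g + 2)*(g - 3)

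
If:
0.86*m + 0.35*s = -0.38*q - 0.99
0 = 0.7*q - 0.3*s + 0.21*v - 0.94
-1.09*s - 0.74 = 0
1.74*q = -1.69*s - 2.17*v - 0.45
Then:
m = -1.43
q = 1.26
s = -0.68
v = -0.69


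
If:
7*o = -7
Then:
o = -1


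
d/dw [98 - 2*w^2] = -4*w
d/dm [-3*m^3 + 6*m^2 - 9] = 3*m*(4 - 3*m)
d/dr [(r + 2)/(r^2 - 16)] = (r^2 - 2*r*(r + 2) - 16)/(r^2 - 16)^2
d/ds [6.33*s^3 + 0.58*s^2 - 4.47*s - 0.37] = 18.99*s^2 + 1.16*s - 4.47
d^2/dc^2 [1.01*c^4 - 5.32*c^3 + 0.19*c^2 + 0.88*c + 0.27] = 12.12*c^2 - 31.92*c + 0.38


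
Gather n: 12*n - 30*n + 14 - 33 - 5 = -18*n - 24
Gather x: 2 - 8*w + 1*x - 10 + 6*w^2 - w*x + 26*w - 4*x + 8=6*w^2 + 18*w + x*(-w - 3)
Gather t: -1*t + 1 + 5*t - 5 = 4*t - 4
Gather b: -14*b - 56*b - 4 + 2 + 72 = 70 - 70*b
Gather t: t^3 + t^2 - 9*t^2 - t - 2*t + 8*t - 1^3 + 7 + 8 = t^3 - 8*t^2 + 5*t + 14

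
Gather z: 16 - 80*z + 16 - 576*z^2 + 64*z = -576*z^2 - 16*z + 32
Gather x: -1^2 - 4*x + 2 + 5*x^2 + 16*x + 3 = 5*x^2 + 12*x + 4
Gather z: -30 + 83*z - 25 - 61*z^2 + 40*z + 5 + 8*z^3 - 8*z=8*z^3 - 61*z^2 + 115*z - 50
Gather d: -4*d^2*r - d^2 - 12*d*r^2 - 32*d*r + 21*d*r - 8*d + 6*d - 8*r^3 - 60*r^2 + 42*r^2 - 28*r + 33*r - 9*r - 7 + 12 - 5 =d^2*(-4*r - 1) + d*(-12*r^2 - 11*r - 2) - 8*r^3 - 18*r^2 - 4*r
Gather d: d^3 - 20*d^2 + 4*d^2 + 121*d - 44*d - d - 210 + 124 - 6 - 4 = d^3 - 16*d^2 + 76*d - 96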